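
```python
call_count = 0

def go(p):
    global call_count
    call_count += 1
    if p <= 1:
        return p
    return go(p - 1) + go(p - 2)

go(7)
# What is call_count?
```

Calls(p) = 1 + Calls(p-1) + Calls(p-2); Calls(0)=Calls(1)=1. For p=7 this gives 41.

Answer: 41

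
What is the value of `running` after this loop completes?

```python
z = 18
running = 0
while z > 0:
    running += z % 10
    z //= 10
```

Sum digits of 18
`running` takes the values: 0 → 8 → 9

Answer: 9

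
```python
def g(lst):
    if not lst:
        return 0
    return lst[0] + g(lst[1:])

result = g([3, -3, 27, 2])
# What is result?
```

3 + (-3) + 27 + 2 + 0 = 29

Answer: 29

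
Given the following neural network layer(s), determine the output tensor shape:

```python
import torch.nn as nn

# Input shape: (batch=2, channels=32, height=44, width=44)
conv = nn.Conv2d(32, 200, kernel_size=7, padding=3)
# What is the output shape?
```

Input: (2, 32, 44, 44) -> Output: (2, 200, 44, 44)

Answer: (2, 200, 44, 44)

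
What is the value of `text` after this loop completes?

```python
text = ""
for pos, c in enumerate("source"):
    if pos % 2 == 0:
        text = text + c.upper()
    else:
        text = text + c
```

Uppercase even positions in 'source'
`text` takes the values: "" → "S" → "So" → "SoU" → "SoUr" → "SoUrC" → "SoUrCe"

Answer: "SoUrCe"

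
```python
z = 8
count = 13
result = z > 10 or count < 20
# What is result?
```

Trace:
`z = 8` → z = 8
`count = 13` → count = 13
`result = z > 10 or count < 20` → result = True
So result = True

Answer: True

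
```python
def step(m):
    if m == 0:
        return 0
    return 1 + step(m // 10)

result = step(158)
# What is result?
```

Count of digits of 158: 3

Answer: 3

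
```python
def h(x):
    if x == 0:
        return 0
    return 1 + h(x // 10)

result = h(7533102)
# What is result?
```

Count of digits of 7533102: 7

Answer: 7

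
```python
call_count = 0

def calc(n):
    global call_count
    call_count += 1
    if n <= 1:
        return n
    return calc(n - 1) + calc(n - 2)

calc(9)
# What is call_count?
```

Calls(n) = 1 + Calls(n-1) + Calls(n-2); Calls(0)=Calls(1)=1. For n=9 this gives 109.

Answer: 109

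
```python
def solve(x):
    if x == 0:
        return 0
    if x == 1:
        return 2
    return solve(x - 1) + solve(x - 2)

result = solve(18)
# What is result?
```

Build up from base cases: solve(0)=0, solve(1)=2, solve(2)=2, solve(3)=4, solve(4)=6, solve(5)=10, solve(6)=16, ..., solve(18)=5168

Answer: 5168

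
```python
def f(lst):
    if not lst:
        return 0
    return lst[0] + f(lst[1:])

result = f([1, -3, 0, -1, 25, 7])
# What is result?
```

1 + (-3) + 0 + (-1) + 25 + 7 + 0 = 29

Answer: 29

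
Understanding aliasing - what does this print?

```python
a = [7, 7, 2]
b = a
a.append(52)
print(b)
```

Key concept: basic list aliasing.
Step by step:
`a = [7, 7, 2]` → a = [7, 7, 2]
`b = a` → b = [7, 7, 2] (same object as a)
`a.append(52)` → a = [7, 7, 2, 52] (same object as b); b = [7, 7, 2, 52] (same object as a)
`print(b)` → prints [7, 7, 2, 52]

Answer: [7, 7, 2, 52]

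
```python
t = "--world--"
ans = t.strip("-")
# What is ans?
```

Trace:
`t = "--world--"` → t = '--world--'
`ans = t.strip("-")` → ans = 'world'
So ans = 'world'

Answer: 'world'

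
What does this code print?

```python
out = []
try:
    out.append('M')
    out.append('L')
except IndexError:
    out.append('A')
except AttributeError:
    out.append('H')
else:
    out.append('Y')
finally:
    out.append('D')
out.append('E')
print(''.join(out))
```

Execution trace: 'M' (try body) → 'L' (try body, no exception) → 'Y' (else) → 'D' (finally) → 'E' (after the try/except). Output: MLYDE

Answer: MLYDE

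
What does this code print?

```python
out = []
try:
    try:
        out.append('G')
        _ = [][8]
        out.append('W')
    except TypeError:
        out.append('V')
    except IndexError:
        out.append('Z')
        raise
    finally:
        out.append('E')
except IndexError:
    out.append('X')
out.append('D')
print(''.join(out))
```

Execution trace: 'G' (try body) → 'Z' (except IndexError) → 'E' (finally) → 'X' (outer except IndexError) → 'D' (after the try/except). Output: GZEXD

Answer: GZEXD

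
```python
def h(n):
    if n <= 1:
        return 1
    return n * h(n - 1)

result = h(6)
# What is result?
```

h(6) = 6 * 5 * 4 * 3 * 2 * 1 = 720

Answer: 720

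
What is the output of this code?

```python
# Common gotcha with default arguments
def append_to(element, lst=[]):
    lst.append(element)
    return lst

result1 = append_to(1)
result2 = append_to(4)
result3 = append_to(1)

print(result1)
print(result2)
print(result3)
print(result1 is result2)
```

Key concept: mutable default argument gotcha.
Step by step:
`result1 = append_to(1)` → result1 = [1]
`result2 = append_to(4)` → result1 = [1, 4] (same object as result2); result2 = [1, 4] (same object as result1)
`result3 = append_to(1)` → result1 = [1, 4, 1] (same object as result2, result3); result2 = [1, 4, 1] (same object as result1, result3); result3 = [1, 4, 1] (same object as result1, result2)
`print(result1)` → prints [1, 4, 1]
`print(result2)` → prints [1, 4, 1]
`print(result3)` → prints [1, 4, 1]
`print(result1 is result2)` → prints True

Answer:
[1, 4, 1]
[1, 4, 1]
[1, 4, 1]
True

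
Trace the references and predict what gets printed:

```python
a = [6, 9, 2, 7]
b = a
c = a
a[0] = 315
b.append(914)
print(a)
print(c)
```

Key concept: multiple aliases.
Step by step:
`a = [6, 9, 2, 7]` → a = [6, 9, 2, 7]
`b = a` → b = [6, 9, 2, 7] (same object as a)
`c = a` → c = [6, 9, 2, 7] (same object as a, b)
`a[0] = 315` → a = [315, 9, 2, 7] (same object as b, c); b = [315, 9, 2, 7] (same object as a, c); c = [315, 9, 2, 7] (same object as a, b)
`b.append(914)` → a = [315, 9, 2, 7, 914] (same object as b, c); b = [315, 9, 2, 7, 914] (same object as a, c); c = [315, 9, 2, 7, 914] (same object as a, b)
`print(a)` → prints [315, 9, 2, 7, 914]
`print(c)` → prints [315, 9, 2, 7, 914]

Answer:
[315, 9, 2, 7, 914]
[315, 9, 2, 7, 914]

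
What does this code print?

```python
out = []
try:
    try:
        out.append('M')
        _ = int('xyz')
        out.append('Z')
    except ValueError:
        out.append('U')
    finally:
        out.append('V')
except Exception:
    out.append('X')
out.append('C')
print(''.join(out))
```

Execution trace: 'M' (inner try body) → 'U' (inner except ValueError) → 'V' (inner finally) → 'C' (after the try/except). Output: MUVC

Answer: MUVC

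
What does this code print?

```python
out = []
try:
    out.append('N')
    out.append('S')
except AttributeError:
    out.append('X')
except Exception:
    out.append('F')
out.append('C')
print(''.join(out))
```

Execution trace: 'N' (try body) → 'S' (try body, no exception) → 'C' (after the try/except). Output: NSC

Answer: NSC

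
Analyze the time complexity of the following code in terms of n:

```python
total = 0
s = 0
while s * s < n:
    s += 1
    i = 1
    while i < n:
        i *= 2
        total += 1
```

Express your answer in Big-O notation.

Each loop level contributes: √n × log n. Multiplying the contributions gives O(√n log n).

Answer: O(√n log n)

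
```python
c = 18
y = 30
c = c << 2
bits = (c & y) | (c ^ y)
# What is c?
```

Trace:
`c = 18` → c = 18
`y = 30` → y = 30
`c = c << 2` → c = 72
`bits = (c & y) | (c ^ y)` → bits = 94
So c = 72

Answer: 72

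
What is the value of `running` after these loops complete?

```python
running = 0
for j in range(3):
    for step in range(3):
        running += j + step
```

Sum of all j+step for j,step in 3x3
`running` takes the values: 0 → 1 → 3 → 4 → 6 → 9 → 11 → 14 → 18

Answer: 18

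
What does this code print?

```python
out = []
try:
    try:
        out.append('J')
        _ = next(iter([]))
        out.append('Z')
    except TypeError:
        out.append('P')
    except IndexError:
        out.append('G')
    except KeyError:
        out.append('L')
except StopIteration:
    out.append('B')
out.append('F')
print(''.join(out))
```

Execution trace: 'J' (try body) → 'B' (outer except StopIteration) → 'F' (after the try/except). Output: JBF

Answer: JBF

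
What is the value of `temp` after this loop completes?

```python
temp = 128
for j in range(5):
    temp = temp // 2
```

Halve 5 times: 128 // 2^5 = 4
`temp` takes the values: 128 → 64 → 32 → 16 → 8 → 4

Answer: 4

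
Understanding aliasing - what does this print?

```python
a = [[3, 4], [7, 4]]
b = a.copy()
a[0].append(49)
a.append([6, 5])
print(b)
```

Key concept: shallow copy with nested lists.
Step by step:
`a = [[3, 4], [7, 4]]` → a = [[3, 4], [7, 4]]
`b = a.copy()` → b = [[3, 4], [7, 4]]
`a[0].append(49)` → a = [[3, 4, 49], [7, 4]]; b = [[3, 4, 49], [7, 4]]
`a.append([6, 5])` → a = [[3, 4, 49], [7, 4], [6, 5]]
`print(b)` → prints [[3, 4, 49], [7, 4]]

Answer: [[3, 4, 49], [7, 4]]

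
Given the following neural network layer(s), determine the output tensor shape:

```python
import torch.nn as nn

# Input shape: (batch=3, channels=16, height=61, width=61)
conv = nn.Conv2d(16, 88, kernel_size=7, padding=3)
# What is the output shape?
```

Input: (3, 16, 61, 61) -> Output: (3, 88, 61, 61)

Answer: (3, 88, 61, 61)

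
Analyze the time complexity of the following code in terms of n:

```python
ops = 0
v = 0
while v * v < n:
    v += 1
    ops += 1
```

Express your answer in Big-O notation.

Each loop level contributes: √n. Multiplying the contributions gives O(√n).

Answer: O(√n)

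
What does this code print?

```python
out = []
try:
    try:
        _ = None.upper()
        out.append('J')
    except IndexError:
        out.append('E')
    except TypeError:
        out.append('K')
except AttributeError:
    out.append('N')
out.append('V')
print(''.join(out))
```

Execution trace: 'N' (outer except AttributeError) → 'V' (after the try/except). Output: NV

Answer: NV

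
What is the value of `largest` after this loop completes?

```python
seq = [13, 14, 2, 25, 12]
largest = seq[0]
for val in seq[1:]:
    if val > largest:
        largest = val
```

Maximum of [13, 14, 2, 25, 12]
`largest` takes the values: 13 → 14 → 25

Answer: 25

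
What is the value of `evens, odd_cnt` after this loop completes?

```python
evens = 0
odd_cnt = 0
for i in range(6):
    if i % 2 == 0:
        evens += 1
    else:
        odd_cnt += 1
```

Count evens and odds in range(6)
`evens, odd_cnt` takes the values: (0, 0) → (1, 0) → (1, 1) → (2, 1) → (2, 2) → (3, 2) → (3, 3)

Answer: 3, 3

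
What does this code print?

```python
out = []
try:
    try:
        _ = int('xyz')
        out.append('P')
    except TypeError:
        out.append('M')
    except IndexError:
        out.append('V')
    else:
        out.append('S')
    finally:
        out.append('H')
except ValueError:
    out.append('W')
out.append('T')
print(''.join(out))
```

Execution trace: 'H' (finally) → 'W' (outer except ValueError) → 'T' (after the try/except). Output: HWT

Answer: HWT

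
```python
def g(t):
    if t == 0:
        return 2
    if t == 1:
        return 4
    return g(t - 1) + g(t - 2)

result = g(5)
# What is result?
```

Build up from base cases: g(0)=2, g(1)=4, g(2)=6, g(3)=10, g(4)=16, g(5)=26

Answer: 26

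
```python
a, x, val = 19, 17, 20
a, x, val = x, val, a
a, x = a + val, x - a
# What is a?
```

Trace:
`a, x, val = 19, 17, 20` → a = 19; x = 17; val = 20
`a, x, val = x, val, a` → a = 17; x = 20; val = 19
`a, x = a + val, x - a` → a = 36; x = 3
So a = 36

Answer: 36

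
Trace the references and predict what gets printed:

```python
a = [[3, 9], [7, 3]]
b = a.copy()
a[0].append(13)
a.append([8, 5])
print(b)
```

Key concept: shallow copy with nested lists.
Step by step:
`a = [[3, 9], [7, 3]]` → a = [[3, 9], [7, 3]]
`b = a.copy()` → b = [[3, 9], [7, 3]]
`a[0].append(13)` → a = [[3, 9, 13], [7, 3]]; b = [[3, 9, 13], [7, 3]]
`a.append([8, 5])` → a = [[3, 9, 13], [7, 3], [8, 5]]
`print(b)` → prints [[3, 9, 13], [7, 3]]

Answer: [[3, 9, 13], [7, 3]]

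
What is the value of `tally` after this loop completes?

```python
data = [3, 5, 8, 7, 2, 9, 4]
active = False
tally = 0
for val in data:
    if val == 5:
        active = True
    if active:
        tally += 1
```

Count elements after first 5 in [3, 5, 8, 7, 2, 9, 4]
`tally` takes the values: 0 → 1 → 2 → 3 → 4 → 5 → 6

Answer: 6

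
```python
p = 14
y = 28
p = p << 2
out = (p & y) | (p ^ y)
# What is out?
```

Trace:
`p = 14` → p = 14
`y = 28` → y = 28
`p = p << 2` → p = 56
`out = (p & y) | (p ^ y)` → out = 60
So out = 60

Answer: 60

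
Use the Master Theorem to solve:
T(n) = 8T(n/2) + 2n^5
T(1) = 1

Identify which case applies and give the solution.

a=8, b=2, f(n)=2n^5. log_2(8) = 3. Since c=5 > 3 and the regularity condition holds (8(n/2)^5 = (8/2^5)n^5 with 8/2^5 < 1), Case 3 applies: T(n) = Θ(f(n)) = O(n^5).

Answer: O(n^5) - Case 3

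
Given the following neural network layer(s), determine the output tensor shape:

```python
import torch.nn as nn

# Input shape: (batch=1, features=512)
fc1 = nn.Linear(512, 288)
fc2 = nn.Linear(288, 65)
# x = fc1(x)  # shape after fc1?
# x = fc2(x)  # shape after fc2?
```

Input: (1, 512) -> after fc1: (1, 288) -> Output: (1, 65)

Answer: (1, 65)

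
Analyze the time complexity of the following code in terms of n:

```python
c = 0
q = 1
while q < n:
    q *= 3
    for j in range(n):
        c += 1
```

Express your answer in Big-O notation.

Each loop level contributes: log n × n. Multiplying the contributions gives O(n log n).

Answer: O(n log n)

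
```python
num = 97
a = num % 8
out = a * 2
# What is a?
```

Trace:
`num = 97` → num = 97
`a = num % 8` → a = 1
`out = a * 2` → out = 2
So a = 1

Answer: 1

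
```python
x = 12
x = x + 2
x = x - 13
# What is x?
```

Trace:
`x = 12` → x = 12
`x = x + 2` → x = 14
`x = x - 13` → x = 1
So x = 1

Answer: 1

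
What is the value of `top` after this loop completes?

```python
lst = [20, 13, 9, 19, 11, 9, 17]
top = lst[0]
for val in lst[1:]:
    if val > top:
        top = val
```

Maximum of [20, 13, 9, 19, 11, 9, 17]
`top` takes the values: 20

Answer: 20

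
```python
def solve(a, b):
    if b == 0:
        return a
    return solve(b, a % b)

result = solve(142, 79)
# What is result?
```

solve(142, 79) -> solve(79, 63) -> solve(63, 16) -> solve(16, 15) -> solve(15, 1) -> solve(1, 0) -> 1

Answer: 1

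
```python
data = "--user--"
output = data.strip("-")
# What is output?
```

Trace:
`data = "--user--"` → data = '--user--'
`output = data.strip("-")` → output = 'user'
So output = 'user'

Answer: 'user'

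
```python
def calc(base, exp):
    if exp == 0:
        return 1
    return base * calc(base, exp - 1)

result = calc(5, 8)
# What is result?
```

calc(5, 8) = 5 * 5 * 5 * 5 * 5 * 5 * 5 * 5 = 390625

Answer: 390625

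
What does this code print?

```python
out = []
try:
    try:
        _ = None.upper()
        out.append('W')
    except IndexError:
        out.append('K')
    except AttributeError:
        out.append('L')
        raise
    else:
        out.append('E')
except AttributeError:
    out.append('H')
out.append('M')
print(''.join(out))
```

Execution trace: 'L' (inner except AttributeError) → 'H' (outer except AttributeError) → 'M' (after the try/except). Output: LHM

Answer: LHM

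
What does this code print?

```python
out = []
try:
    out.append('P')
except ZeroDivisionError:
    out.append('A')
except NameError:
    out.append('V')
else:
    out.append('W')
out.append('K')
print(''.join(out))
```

Execution trace: 'P' (try body, no exception) → 'W' (else) → 'K' (after the try/except). Output: PWK

Answer: PWK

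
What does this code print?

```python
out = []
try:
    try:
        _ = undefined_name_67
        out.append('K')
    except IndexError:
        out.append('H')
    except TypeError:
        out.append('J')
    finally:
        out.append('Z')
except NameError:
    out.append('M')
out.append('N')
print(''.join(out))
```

Execution trace: 'Z' (finally) → 'M' (outer except NameError) → 'N' (after the try/except). Output: ZMN

Answer: ZMN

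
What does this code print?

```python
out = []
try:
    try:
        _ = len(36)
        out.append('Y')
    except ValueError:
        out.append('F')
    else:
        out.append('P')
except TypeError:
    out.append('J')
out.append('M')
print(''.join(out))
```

Execution trace: 'J' (outer except TypeError) → 'M' (after the try/except). Output: JM

Answer: JM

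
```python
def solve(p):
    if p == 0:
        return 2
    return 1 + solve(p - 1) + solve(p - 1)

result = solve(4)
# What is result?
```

solve(p) = 1 + 2·solve(p-1), solve(0)=2. Closed form: (2+1)·2^4 - 1 = 47.

Answer: 47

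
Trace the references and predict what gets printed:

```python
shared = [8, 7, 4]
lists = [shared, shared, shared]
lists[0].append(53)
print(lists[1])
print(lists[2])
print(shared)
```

Key concept: list of same reference.
Step by step:
`shared = [8, 7, 4]` → shared = [8, 7, 4]
`lists = [shared, shared, shared]` → lists = [[8, 7, 4], [8, 7, 4], [8, 7, 4]]
`lists[0].append(53)` → shared = [8, 7, 4, 53]; lists = [[8, 7, 4, 53], [8, 7, 4, 53], [8, 7, 4, 53]]
`print(lists[1])` → prints [8, 7, 4, 53]
`print(lists[2])` → prints [8, 7, 4, 53]
`print(shared)` → prints [8, 7, 4, 53]

Answer:
[8, 7, 4, 53]
[8, 7, 4, 53]
[8, 7, 4, 53]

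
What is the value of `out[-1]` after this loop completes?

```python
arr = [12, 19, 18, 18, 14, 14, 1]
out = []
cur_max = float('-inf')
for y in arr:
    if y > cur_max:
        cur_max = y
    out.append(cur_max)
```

Running max ends at 19
`out` takes the values: [] → [12] → [12, 19] → [12, 19, 19] → [12, 19, 19, 19] → [12, 19, 19, 19, 19] → [12, 19, 19, 19, 19, 19] → [12, 19, 19, 19, 19, 19, 19]
So `out[-1]` = 19

Answer: 19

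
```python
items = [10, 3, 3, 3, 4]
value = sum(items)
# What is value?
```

Trace:
`items = [10, 3, 3, 3, 4]` → items = [10, 3, 3, 3, 4]
`value = sum(items)` → value = 23
So value = 23

Answer: 23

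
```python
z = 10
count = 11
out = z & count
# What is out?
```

Trace:
`z = 10` → z = 10
`count = 11` → count = 11
`out = z & count` → out = 10
So out = 10

Answer: 10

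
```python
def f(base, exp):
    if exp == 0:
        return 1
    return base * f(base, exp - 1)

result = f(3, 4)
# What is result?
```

f(3, 4) = 3 * 3 * 3 * 3 = 81

Answer: 81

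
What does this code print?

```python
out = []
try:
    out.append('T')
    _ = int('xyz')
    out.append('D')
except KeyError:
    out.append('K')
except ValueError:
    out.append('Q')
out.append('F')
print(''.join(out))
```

Execution trace: 'T' (try body) → 'Q' (except ValueError) → 'F' (after the try/except). Output: TQF

Answer: TQF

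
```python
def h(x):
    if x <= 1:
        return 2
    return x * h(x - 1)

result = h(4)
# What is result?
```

h(4) = 4 * 3 * 2 * 2 = 48

Answer: 48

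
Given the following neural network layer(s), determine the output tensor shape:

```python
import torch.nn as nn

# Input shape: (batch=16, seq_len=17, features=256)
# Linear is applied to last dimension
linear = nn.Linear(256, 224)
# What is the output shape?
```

Input: (16, 17, 256) -> Output: (16, 17, 224)

Answer: (16, 17, 224)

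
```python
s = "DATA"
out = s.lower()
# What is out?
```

Trace:
`s = "DATA"` → s = 'DATA'
`out = s.lower()` → out = 'data'
So out = 'data'

Answer: 'data'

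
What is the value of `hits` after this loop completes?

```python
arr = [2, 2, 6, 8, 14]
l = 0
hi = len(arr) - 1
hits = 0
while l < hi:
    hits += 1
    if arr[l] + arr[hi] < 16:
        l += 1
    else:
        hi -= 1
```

Steps to find pair summing to 16
`hits` takes the values: 0 → 1 → 2 → 3 → 4

Answer: 4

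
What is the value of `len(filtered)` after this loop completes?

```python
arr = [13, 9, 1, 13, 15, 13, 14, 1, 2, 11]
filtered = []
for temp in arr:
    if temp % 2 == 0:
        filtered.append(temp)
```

Count even numbers in [13, 9, 1, 13, 15, 13, 14, 1, 2, 11]
`filtered` takes the values: [] → [14] → [14, 2]
So `len(filtered)` = 2

Answer: 2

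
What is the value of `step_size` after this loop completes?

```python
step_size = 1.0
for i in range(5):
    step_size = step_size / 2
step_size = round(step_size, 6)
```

Halving LR 5 times: 1 / 2^5
`step_size` takes the values: 1.0 → 0.5 → 0.25 → 0.125 → 0.0625 → 0.03125

Answer: 0.03125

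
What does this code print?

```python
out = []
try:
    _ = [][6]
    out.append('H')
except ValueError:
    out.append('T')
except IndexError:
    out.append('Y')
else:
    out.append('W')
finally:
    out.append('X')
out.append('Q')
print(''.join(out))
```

Execution trace: 'Y' (except IndexError) → 'X' (finally) → 'Q' (after the try/except). Output: YXQ

Answer: YXQ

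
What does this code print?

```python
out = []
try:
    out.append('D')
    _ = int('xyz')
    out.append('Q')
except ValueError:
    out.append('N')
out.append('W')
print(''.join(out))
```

Execution trace: 'D' (try body) → 'N' (except ValueError) → 'W' (after the try/except). Output: DNW

Answer: DNW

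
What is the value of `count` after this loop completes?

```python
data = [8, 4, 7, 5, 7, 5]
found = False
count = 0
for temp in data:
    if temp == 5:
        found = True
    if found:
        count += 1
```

Count elements after first 5 in [8, 4, 7, 5, 7, 5]
`count` takes the values: 0 → 1 → 2 → 3

Answer: 3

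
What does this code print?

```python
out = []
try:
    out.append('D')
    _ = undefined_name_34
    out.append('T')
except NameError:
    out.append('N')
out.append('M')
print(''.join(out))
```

Execution trace: 'D' (try body) → 'N' (except NameError) → 'M' (after the try/except). Output: DNM

Answer: DNM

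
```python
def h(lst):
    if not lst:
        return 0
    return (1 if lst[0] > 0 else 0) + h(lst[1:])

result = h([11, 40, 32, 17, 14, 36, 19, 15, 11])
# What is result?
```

Count of positive elements in [11, 40, 32, 17, 14, 36, 19, 15, 11] = 9

Answer: 9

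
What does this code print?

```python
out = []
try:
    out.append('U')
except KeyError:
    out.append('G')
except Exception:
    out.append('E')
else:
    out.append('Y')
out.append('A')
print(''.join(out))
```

Execution trace: 'U' (try body, no exception) → 'Y' (else) → 'A' (after the try/except). Output: UYA

Answer: UYA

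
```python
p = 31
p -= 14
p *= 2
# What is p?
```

Trace:
`p = 31` → p = 31
`p -= 14` → p = 17
`p *= 2` → p = 34
So p = 34

Answer: 34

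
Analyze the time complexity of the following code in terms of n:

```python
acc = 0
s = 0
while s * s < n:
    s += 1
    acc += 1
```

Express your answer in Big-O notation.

Each loop level contributes: √n. Multiplying the contributions gives O(√n).

Answer: O(√n)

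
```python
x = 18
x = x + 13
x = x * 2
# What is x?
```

Trace:
`x = 18` → x = 18
`x = x + 13` → x = 31
`x = x * 2` → x = 62
So x = 62

Answer: 62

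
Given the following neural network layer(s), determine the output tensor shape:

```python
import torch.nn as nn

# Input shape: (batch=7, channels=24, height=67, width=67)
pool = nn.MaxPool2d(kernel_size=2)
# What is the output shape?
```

Input: (7, 24, 67, 67) -> Output: (7, 24, 33, 33)

Answer: (7, 24, 33, 33)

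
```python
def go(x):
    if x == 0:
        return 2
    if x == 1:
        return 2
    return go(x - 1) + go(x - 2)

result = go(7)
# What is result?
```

Build up from base cases: go(0)=2, go(1)=2, go(2)=4, go(3)=6, go(4)=10, go(5)=16, go(6)=26, ..., go(7)=42

Answer: 42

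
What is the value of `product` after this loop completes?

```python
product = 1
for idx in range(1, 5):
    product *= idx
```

4! = 24
`product` takes the values: 1 → 2 → 6 → 24

Answer: 24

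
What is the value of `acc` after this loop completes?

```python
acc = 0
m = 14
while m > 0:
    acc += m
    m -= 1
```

Sum 14 down to 1
`acc` takes the values: 0 → 14 → 27 → 39 → 50 → 60 → 69 → 77 → 84 → 90 → 95 → 99 → 102 → 104 → 105

Answer: 105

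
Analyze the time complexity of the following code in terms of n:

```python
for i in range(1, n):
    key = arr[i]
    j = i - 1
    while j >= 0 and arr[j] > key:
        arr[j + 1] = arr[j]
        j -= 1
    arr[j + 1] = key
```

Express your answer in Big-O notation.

This is Insertion sort. Time complexity: O(n²).

Answer: O(n²)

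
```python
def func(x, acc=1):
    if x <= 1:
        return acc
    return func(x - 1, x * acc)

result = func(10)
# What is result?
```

Accumulator trace (n, acc): (10, 1) -> (9, 10) -> (8, 90) -> (7, 720) -> (6, 5040) -> (5, 30240) -> (4, 151200) -> (3, 604800) -> (2, 1814400) -> (1, 3628800) -> return 3628800

Answer: 3628800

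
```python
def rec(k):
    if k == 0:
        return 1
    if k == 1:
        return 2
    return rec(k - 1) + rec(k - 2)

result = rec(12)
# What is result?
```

Build up from base cases: rec(0)=1, rec(1)=2, rec(2)=3, rec(3)=5, rec(4)=8, rec(5)=13, rec(6)=21, ..., rec(12)=377

Answer: 377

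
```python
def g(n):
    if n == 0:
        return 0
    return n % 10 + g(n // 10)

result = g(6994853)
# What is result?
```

Sum of digits of 6994853: 3 + 5 + 8 + 4 + 9 + 9 + 6 = 44

Answer: 44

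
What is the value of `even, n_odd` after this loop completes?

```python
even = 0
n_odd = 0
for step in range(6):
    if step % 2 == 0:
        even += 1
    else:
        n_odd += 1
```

Count evens and odds in range(6)
`even, n_odd` takes the values: (0, 0) → (1, 0) → (1, 1) → (2, 1) → (2, 2) → (3, 2) → (3, 3)

Answer: 3, 3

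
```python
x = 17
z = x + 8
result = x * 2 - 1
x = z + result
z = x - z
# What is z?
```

Trace:
`x = 17` → x = 17
`z = x + 8` → z = 25
`result = x * 2 - 1` → result = 33
`x = z + result` → x = 58
`z = x - z` → z = 33
So z = 33

Answer: 33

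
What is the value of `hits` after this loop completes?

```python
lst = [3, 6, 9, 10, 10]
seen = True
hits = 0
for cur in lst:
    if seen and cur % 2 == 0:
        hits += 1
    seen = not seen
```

Count even values at even positions
`hits` takes the values: 0 → 1

Answer: 1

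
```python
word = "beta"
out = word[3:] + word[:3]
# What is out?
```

Trace:
`word = "beta"` → word = 'beta'
`out = word[3:] + word[:3]` → out = 'abet'
So out = 'abet'

Answer: 'abet'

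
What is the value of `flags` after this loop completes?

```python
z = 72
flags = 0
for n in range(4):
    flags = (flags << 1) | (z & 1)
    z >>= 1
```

Reverse lowest 4 bits of 72
`flags` takes the values: 0 → 1

Answer: 1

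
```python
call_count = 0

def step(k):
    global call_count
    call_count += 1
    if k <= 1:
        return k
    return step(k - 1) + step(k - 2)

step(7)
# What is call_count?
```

Calls(k) = 1 + Calls(k-1) + Calls(k-2); Calls(0)=Calls(1)=1. For k=7 this gives 41.

Answer: 41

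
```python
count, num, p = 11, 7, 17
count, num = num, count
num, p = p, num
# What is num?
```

Trace:
`count, num, p = 11, 7, 17` → count = 11; num = 7; p = 17
`count, num = num, count` → count = 7; num = 11
`num, p = p, num` → num = 17; p = 11
So num = 17

Answer: 17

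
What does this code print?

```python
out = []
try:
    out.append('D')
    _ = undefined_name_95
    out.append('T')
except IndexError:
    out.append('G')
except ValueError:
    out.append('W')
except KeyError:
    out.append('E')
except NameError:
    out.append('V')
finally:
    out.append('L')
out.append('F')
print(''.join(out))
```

Execution trace: 'D' (try body) → 'V' (except NameError) → 'L' (finally) → 'F' (after the try/except). Output: DVLF

Answer: DVLF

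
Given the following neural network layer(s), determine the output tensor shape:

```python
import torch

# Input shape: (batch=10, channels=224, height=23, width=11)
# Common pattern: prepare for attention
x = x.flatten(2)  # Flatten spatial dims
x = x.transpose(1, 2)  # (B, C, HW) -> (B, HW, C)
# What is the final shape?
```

Input: (10, 224, 23, 11) -> after flatten(2): (10, 224, 253) -> Output: (10, 253, 224)

Answer: (10, 253, 224)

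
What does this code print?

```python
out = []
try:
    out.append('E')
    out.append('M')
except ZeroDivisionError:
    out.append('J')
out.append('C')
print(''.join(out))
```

Execution trace: 'E' (try body) → 'M' (try body, no exception) → 'C' (after the try/except). Output: EMC

Answer: EMC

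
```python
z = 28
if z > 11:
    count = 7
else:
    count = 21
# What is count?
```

Trace:
`z = 28` → z = 28
`if z > 11: ...` → z > 11 is True → count = 7
So count = 7

Answer: 7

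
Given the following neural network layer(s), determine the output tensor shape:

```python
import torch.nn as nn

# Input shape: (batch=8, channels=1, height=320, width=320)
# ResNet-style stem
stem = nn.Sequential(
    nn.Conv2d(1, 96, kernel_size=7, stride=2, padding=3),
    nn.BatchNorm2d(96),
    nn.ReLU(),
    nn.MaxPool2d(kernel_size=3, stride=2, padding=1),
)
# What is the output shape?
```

Input: (8, 1, 320, 320) -> after Conv2d 7x7 stride=2: (8, 96, 160, 160) -> Output: (8, 96, 80, 80)

Answer: (8, 96, 80, 80)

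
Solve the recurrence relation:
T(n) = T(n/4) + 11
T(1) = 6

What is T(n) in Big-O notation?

Each step divides n by 4 and adds 11. After log_4(n) steps we reach T(1)=6. So T(n) = 11·log_4(n) + 6 = O(log n).

Answer: O(log n)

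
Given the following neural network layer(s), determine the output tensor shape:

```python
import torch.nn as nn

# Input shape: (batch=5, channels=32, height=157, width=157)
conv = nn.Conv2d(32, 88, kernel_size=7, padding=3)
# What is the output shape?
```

Input: (5, 32, 157, 157) -> Output: (5, 88, 157, 157)

Answer: (5, 88, 157, 157)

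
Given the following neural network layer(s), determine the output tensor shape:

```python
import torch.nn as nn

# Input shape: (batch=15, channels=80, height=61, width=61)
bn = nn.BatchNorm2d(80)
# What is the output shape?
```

Input: (15, 80, 61, 61) -> Output: (15, 80, 61, 61)

Answer: (15, 80, 61, 61)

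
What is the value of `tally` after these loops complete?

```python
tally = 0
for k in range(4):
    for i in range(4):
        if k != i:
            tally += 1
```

4² - 4 (exclude diagonal)
`tally` takes the values: 0 → 1 → 2 → 3 → 4 → 5 → 6 → 7 → 8 → 9 → 10 → 11 → 12

Answer: 12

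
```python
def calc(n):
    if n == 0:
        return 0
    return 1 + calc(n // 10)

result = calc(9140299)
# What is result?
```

Count of digits of 9140299: 7

Answer: 7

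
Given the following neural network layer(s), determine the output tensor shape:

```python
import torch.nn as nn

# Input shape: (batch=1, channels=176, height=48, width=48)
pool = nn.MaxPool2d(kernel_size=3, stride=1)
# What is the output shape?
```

Input: (1, 176, 48, 48) -> Output: (1, 176, 46, 46)

Answer: (1, 176, 46, 46)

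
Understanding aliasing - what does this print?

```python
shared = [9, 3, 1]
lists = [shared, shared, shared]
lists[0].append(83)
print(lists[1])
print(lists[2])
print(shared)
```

Key concept: list of same reference.
Step by step:
`shared = [9, 3, 1]` → shared = [9, 3, 1]
`lists = [shared, shared, shared]` → lists = [[9, 3, 1], [9, 3, 1], [9, 3, 1]]
`lists[0].append(83)` → shared = [9, 3, 1, 83]; lists = [[9, 3, 1, 83], [9, 3, 1, 83], [9, 3, 1, 83]]
`print(lists[1])` → prints [9, 3, 1, 83]
`print(lists[2])` → prints [9, 3, 1, 83]
`print(shared)` → prints [9, 3, 1, 83]

Answer:
[9, 3, 1, 83]
[9, 3, 1, 83]
[9, 3, 1, 83]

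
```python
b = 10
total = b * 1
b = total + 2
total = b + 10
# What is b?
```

Trace:
`b = 10` → b = 10
`total = b * 1` → total = 10
`b = total + 2` → b = 12
`total = b + 10` → total = 22
So b = 12

Answer: 12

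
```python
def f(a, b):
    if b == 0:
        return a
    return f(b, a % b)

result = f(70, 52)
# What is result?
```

f(70, 52) -> f(52, 18) -> f(18, 16) -> f(16, 2) -> f(2, 0) -> 2

Answer: 2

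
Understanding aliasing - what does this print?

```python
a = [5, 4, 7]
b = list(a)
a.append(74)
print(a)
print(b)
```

Key concept: list() constructor creates copy.
Step by step:
`a = [5, 4, 7]` → a = [5, 4, 7]
`b = list(a)` → b = [5, 4, 7]
`a.append(74)` → a = [5, 4, 7, 74]
`print(a)` → prints [5, 4, 7, 74]
`print(b)` → prints [5, 4, 7]

Answer:
[5, 4, 7, 74]
[5, 4, 7]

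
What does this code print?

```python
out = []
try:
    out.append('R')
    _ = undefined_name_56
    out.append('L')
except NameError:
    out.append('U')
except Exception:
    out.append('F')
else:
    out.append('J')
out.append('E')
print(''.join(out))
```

Execution trace: 'R' (try body) → 'U' (except NameError) → 'E' (after the try/except). Output: RUE

Answer: RUE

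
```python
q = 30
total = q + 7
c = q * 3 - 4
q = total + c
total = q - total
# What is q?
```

Trace:
`q = 30` → q = 30
`total = q + 7` → total = 37
`c = q * 3 - 4` → c = 86
`q = total + c` → q = 123
`total = q - total` → total = 86
So q = 123

Answer: 123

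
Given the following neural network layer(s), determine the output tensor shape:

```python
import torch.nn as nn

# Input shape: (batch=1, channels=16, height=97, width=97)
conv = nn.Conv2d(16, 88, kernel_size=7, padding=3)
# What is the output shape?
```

Input: (1, 16, 97, 97) -> Output: (1, 88, 97, 97)

Answer: (1, 88, 97, 97)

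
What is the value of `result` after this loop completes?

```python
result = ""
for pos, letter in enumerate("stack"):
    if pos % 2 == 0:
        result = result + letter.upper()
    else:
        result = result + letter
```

Uppercase even positions in 'stack'
`result` takes the values: "" → "S" → "St" → "StA" → "StAc" → "StAcK"

Answer: "StAcK"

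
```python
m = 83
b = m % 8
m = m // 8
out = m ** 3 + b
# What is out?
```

Trace:
`m = 83` → m = 83
`b = m % 8` → b = 3
`m = m // 8` → m = 10
`out = m ** 3 + b` → out = 1003
So out = 1003

Answer: 1003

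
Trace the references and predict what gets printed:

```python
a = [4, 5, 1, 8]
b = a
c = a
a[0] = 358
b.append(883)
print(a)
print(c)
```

Key concept: multiple aliases.
Step by step:
`a = [4, 5, 1, 8]` → a = [4, 5, 1, 8]
`b = a` → b = [4, 5, 1, 8] (same object as a)
`c = a` → c = [4, 5, 1, 8] (same object as a, b)
`a[0] = 358` → a = [358, 5, 1, 8] (same object as b, c); b = [358, 5, 1, 8] (same object as a, c); c = [358, 5, 1, 8] (same object as a, b)
`b.append(883)` → a = [358, 5, 1, 8, 883] (same object as b, c); b = [358, 5, 1, 8, 883] (same object as a, c); c = [358, 5, 1, 8, 883] (same object as a, b)
`print(a)` → prints [358, 5, 1, 8, 883]
`print(c)` → prints [358, 5, 1, 8, 883]

Answer:
[358, 5, 1, 8, 883]
[358, 5, 1, 8, 883]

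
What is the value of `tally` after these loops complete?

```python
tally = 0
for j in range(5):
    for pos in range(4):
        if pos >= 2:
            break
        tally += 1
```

Inner breaks at 2, outer runs 5 times
`tally` takes the values: 0 → 1 → 2 → 3 → 4 → 5 → 6 → 7 → 8 → 9 → 10

Answer: 10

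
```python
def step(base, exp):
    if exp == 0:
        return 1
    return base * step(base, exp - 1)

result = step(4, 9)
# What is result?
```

step(4, 9) = 4 * 4 * 4 * 4 * 4 * 4 * 4 * 4 * 4 = 262144

Answer: 262144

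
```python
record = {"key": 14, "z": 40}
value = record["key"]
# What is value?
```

Trace:
`record = {"key": 14, "z": 40}` → record = {'key': 14, 'z': 40}
`value = record["key"]` → value = 14
So value = 14

Answer: 14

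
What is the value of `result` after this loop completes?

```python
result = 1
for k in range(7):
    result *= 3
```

3^7 = 2187
`result` takes the values: 1 → 3 → 9 → 27 → 81 → 243 → 729 → 2187

Answer: 2187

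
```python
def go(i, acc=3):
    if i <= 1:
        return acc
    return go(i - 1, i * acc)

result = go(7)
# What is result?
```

Accumulator trace (n, acc): (7, 3) -> (6, 21) -> (5, 126) -> (4, 630) -> (3, 2520) -> (2, 7560) -> (1, 15120) -> return 15120

Answer: 15120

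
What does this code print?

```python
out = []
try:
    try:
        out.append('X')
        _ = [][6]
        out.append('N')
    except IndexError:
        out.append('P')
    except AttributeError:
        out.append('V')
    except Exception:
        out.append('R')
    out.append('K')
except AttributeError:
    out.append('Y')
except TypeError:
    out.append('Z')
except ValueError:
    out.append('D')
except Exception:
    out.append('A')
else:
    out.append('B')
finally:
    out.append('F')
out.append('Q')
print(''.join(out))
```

Execution trace: 'X' (inner try body) → 'P' (inner except IndexError) → 'K' (try body, no exception) → 'B' (else) → 'F' (finally) → 'Q' (after the try/except). Output: XPKBFQ

Answer: XPKBFQ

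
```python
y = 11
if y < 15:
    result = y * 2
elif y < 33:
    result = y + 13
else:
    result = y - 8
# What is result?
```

Trace:
`y = 11` → y = 11
`if y < 15: ...` → y < 15 is True → result = 22
So result = 22

Answer: 22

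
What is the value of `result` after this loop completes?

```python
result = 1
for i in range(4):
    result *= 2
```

2^4 = 16
`result` takes the values: 1 → 2 → 4 → 8 → 16

Answer: 16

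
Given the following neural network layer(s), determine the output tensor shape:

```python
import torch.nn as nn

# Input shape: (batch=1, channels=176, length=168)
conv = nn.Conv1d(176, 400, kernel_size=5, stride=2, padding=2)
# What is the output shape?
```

Input: (1, 176, 168) -> Output: (1, 400, 84)

Answer: (1, 400, 84)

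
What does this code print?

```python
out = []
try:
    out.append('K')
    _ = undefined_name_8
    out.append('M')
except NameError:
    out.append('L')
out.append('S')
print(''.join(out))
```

Execution trace: 'K' (try body) → 'L' (except NameError) → 'S' (after the try/except). Output: KLS

Answer: KLS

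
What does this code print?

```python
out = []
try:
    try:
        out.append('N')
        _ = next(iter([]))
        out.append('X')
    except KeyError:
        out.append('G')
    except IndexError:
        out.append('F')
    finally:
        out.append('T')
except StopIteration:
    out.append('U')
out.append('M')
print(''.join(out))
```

Execution trace: 'N' (try body) → 'T' (finally) → 'U' (outer except StopIteration) → 'M' (after the try/except). Output: NTUM

Answer: NTUM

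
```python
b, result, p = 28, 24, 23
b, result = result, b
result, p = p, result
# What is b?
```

Trace:
`b, result, p = 28, 24, 23` → b = 28; result = 24; p = 23
`b, result = result, b` → b = 24; result = 28
`result, p = p, result` → result = 23; p = 28
So b = 24

Answer: 24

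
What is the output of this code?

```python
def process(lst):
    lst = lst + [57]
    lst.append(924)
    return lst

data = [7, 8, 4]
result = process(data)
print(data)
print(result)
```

Key concept: rebinding parameter vs mutation.
Step by step:
`data = [7, 8, 4]` → data = [7, 8, 4]
`result = process(data)` → result = [7, 8, 4, 57, 924]
`print(data)` → prints [7, 8, 4]
`print(result)` → prints [7, 8, 4, 57, 924]

Answer:
[7, 8, 4]
[7, 8, 4, 57, 924]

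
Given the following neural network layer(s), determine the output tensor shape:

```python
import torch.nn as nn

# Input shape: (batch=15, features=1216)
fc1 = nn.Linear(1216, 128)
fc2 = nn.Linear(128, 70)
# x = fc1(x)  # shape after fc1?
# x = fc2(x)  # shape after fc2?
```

Input: (15, 1216) -> after fc1: (15, 128) -> Output: (15, 70)

Answer: (15, 70)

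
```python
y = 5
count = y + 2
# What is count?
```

Trace:
`y = 5` → y = 5
`count = y + 2` → count = 7
So count = 7

Answer: 7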